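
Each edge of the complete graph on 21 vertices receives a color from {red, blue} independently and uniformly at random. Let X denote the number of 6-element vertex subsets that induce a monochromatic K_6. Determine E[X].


Let X = Σ_S X_S over the C(21, 6) = 54264 subsets S of size 6, where X_S = 1 if the K_6 on S is monochromatic.
For a fixed S, the K_6 on S has C(6, 2) = 15 edges. P[all 15 edges red] = (1/2)^15, and likewise for blue, so P[monochromatic] = 2·(1/2)^15 = 2^{1 − 15} = 1/16384.
By linearity: E[X] = C(21, 6) · 2^{1 − 15} = 54264 · 1/16384 = 6783/2048.
Numerically: E[X] ≈ 3.312012.

E[X] = C(21,6)·2^(1−C(6,2)) = 6783/2048 ≈ 3.312012.


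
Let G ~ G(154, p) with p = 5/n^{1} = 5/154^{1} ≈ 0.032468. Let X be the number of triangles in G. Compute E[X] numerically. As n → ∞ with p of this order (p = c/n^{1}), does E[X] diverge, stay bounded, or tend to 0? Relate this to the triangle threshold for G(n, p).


Number of potential triangles: C(154, 3) = 596904.
Each occurs with probability p³ ≈ (0.032468)³ ≈ 3.4225346e-05.
By linearity: E[X] = C(154, 3)·p³ ≈ 596904 · 3.4225346e-05 ≈ 20.42925.
Here α = 1, so p = 5/n is exactly at the triangle threshold p ~ 1/n. Asymptotically E[X] → c³/6 = 5³/6 = 125/6 ≈ 20.83333, a bounded constant. In this regime the triangle count is asymptotically Poisson(c³/6).

E[X] ≈ 20.42925; in regime p = Θ(1/n^{1}) E[X] stays bounded (at the triangle threshold p ~ 1/n).


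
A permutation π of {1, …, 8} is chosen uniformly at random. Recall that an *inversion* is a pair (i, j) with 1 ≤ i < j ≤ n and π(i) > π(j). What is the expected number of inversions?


Write X = Σ X_I over the C(8, 2) = 28 pairs i < j, with X_I the indicator of one inversion.
There are 28 indicators.
For each fixed pair i < j, the values π(i) and π(j) are two distinct elements of {1, …, 8} in uniformly random order; by symmetry P[π(i) > π(j)] = 1/2.
By linearity: E[X] = 28 · (1/2) = C(8, 2) · (1/2) = 28/2 = 14 ≈ 14.00000.

E[X] = 14 = 14.00000.


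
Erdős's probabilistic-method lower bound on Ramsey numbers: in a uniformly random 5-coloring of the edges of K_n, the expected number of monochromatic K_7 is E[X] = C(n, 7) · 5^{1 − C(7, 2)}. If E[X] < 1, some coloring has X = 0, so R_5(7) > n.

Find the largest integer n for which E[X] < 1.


We need C(n, 7) · 5^{1 − 21} < 1, i.e. C(n, 7) < 5^{21 − 1} = 95367431640625.
Check values of n near the boundary:
  n = 335: C(335, 7) = 88202498238195; 88202498238195 < 95367431640625? YES
  n = 336: C(336, 7) = 90079147136880; 90079147136880 < 95367431640625? YES
  n = 337: C(337, 7) = 91989916924632; 91989916924632 < 95367431640625? YES
  n = 338: C(338, 7) = 93935323022736; 93935323022736 < 95367431640625? YES
  n = 339: C(339, 7) = 95915887062372; 95915887062372 < 95367431640625? NO
  n = 340: C(340, 7) = 97932136940560; 97932136940560 < 95367431640625? NO
  n = 341: C(341, 7) = 99984606876440; 99984606876440 < 95367431640625? NO
The largest n with C(n, 7) < 95367431640625 is n = 338 (where E[X] = 93935323022736/95367431640625 ≈ 0.98498). Hence R_5(7) > 338, i.e. R_5(7) ≥ 339.

Largest n = 338; hence R_5(7) > 338.


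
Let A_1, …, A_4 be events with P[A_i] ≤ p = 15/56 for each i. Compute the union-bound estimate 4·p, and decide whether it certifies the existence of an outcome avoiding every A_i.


Union bound: P[∪_{i=1}^{4} A_i] ≤ Σ_i P[A_i] ≤ 4·p = 4·(15/56) = 15/14.
Numerically: 15/14 ≈ 1.071.
Is 15/14 < 1? NO.
Since the bound 15/14 is ≥ 1, the union bound is uninformative here; it does NOT by itself certify existence.

4·p = 15/14 ≈ 1.071; existence NOT certified by the union bound.


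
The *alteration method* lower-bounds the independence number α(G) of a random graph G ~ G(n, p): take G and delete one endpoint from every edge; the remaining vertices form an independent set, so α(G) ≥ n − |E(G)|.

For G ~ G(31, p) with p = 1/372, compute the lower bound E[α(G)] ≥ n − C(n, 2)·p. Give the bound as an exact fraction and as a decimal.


E[|E(G)|] = C(31, 2)·p = 465 · (1/372) = 5/4.
E[α(G)] ≥ n − E[|E(G)|] = 31 − 5/4 = 119/4.
Numerically: ≈ 29.75000.
(This is only a lower bound; the true E[α(G)] may be larger.)

E[α(G)] ≥ 119/4 ≈ 29.75000.


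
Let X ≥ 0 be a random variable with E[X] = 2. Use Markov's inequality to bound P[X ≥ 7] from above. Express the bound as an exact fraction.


μ = E[X] = 2, a = 7.
Markov: P[X ≥ 7] ≤ μ/a = (2)/7 = 2/7.
Numerically: ≈ 0.28571.
(Since a = 7 > μ = 2.00000, the bound 2/7 is < 1 and informative.)

P[X ≥ 7] ≤ 2/7 ≈ 0.28571.


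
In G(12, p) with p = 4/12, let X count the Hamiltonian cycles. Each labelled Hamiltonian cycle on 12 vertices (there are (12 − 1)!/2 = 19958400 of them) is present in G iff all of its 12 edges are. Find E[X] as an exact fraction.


K_12 has (12 − 1)!/2 = 19958400 labelled Hamiltonian cycles.
For each such Hamiltonian cycle H, let X_H = 1 if all 12 edges of H are present in G. Then P[X_H = 1] = p^{12} = (1/3)^{12} = 1/531441.
By linearity: E[X] = Σ_H E[X_H] = 19958400 · p^{12} = 19958400 · 1/531441 = 246400/6561.
Numerically: E[X] ≈ 37.5553.

E[X] = 19958400 · (1/3)^{12} = 246400/6561 ≈ 37.5553.


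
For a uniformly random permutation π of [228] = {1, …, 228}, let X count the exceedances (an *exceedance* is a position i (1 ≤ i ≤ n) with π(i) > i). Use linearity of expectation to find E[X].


Write X = Σ_{i=1}^{228} X_i, where X_i = 1_{π(i) > i}.
For each fixed i, π(i) is uniform over {1, …, 228} (marginal of a uniform permutation), so P[π(i) > i] = (n − i)/n. Summing: Σ_{i=1}^{228} (n − i)/n = (0 + 1 + … + 227)/228 = 228(228 − 1)/(2·228) = (228 − 1)/2.
Hence E[X] = Σ_{i=1}^{228} (228 − i)/228 = 227/2 ≈ 113.50000.

E[X] = 227/2 = 113.50000.


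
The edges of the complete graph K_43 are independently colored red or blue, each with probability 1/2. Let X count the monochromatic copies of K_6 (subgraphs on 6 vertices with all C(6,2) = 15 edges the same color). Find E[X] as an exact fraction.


Let X = Σ_S X_S over the C(43, 6) = 6096454 subsets S of size 6, where X_S = 1 if the K_6 on S is monochromatic.
For a fixed S, the K_6 on S has C(6, 2) = 15 edges. P[all 15 edges red] = (1/2)^15, and likewise for blue, so P[monochromatic] = 2·(1/2)^15 = 2^{1 − 15} = 1/16384.
By linearity: E[X] = C(43, 6) · 2^{1 − 15} = 6096454 · 1/16384 = 3048227/8192.
Numerically: E[X] ≈ 372.098022.

E[X] = C(43,6)·2^(1−C(6,2)) = 3048227/8192 ≈ 372.098022.


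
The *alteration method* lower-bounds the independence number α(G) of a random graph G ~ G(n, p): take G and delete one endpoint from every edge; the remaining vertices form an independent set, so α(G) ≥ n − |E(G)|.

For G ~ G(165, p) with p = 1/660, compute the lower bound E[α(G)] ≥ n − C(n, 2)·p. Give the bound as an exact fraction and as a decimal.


E[|E(G)|] = C(165, 2)·p = 13530 · (1/660) = 41/2.
E[α(G)] ≥ n − E[|E(G)|] = 165 − 41/2 = 289/2.
Numerically: ≈ 144.50000.
(This is only a lower bound; the true E[α(G)] may be larger.)

E[α(G)] ≥ 289/2 ≈ 144.50000.


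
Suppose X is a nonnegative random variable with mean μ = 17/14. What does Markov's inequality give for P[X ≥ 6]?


μ = E[X] = 17/14, a = 6.
Markov: P[X ≥ 6] ≤ μ/a = (17/14)/6 = 17/84.
Numerically: ≈ 0.202381.
(Since a = 6 > μ = 1.214286, the bound 17/84 is < 1 and informative.)

P[X ≥ 6] ≤ 17/84 ≈ 0.202381.


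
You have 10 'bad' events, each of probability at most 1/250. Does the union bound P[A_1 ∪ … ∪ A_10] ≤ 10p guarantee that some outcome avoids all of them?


Union bound: P[∪_{i=1}^{10} A_i] ≤ Σ_i P[A_i] ≤ 10·p = 10·(1/250) = 1/25.
Numerically: 1/25 ≈ 0.04000.
Is 1/25 < 1? YES.
Since P[∪ A_i] ≤ 1/25 < 1, the complement has P[∩ A_i^c] ≥ 1 − 1/25 = 24/25 > 0, so some outcome avoids every A_i.

10·p = 1/25 ≈ 0.04000; existence CERTIFIED by the union bound.


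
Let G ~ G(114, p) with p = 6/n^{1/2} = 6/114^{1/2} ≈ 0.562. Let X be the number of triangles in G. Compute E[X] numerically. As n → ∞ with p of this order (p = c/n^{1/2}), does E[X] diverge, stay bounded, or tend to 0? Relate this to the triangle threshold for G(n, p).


Number of potential triangles: C(114, 3) = 240464.
Each occurs with probability p³ ≈ (0.562)³ ≈ 1.77458e-01.
By linearity: E[X] = C(114, 3)·p³ ≈ 240464 · 1.77458e-01 ≈ 42672.348.
Since α = 1/2 < 1, p = c/n^{1/2} ≫ 1/n is above the triangle threshold p ~ 1/n. Asymptotically E[X] ~ (c³/6)·n^{3(1−α)} = (6³/6)·n^{1.5} → ∞; triangles are abundant w.h.p.

E[X] ≈ 42672.348; in regime p = Θ(1/n^{1/2}) E[X] diverges (above the triangle threshold p ~ 1/n).


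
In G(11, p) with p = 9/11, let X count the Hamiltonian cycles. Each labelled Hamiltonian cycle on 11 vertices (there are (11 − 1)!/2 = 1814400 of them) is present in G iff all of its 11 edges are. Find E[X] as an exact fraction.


K_11 has (11 − 1)!/2 = 1814400 labelled Hamiltonian cycles.
For each such Hamiltonian cycle H, let X_H = 1 if all 11 edges of H are present in G. Then P[X_H = 1] = p^{11} = (9/11)^{11} = 31381059609/285311670611.
By linearity of expectation: E[X] = Σ_H E[X_H] = 1814400 · p^{11} = 1814400 · 31381059609/285311670611 = 56937794554569600/285311670611.
Numerically: E[X] ≈ 1.996e+05.

E[X] = 1814400 · (9/11)^{11} = 56937794554569600/285311670611 ≈ 1.996e+05.


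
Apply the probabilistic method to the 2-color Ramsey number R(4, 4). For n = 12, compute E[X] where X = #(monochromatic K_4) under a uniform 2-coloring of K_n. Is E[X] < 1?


E[X] = C(12, 4) · 2^{1 − 6} = 495 · 2^{−5} = 495/32.
As a reduced fraction: E[X] = 495/32 ≈ 15.4688.
Is E[X] < 1? NO.
Since E[X] ≥ 1, the first-moment bound is inconclusive at n = 12; it does NOT by itself certify R(4, 4) > 12.

E[X] = 495/32 ≈ 15.4688; E[X] ≥ 1; first-moment method inconclusive here.


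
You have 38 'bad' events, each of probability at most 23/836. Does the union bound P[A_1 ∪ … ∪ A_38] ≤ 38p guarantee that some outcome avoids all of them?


Union bound: P[∪_{i=1}^{38} A_i] ≤ Σ_i P[A_i] ≤ 38·p = 38·(23/836) = 23/22.
Numerically: 23/22 ≈ 1.0454545.
Is 23/22 < 1? NO.
Since the bound 23/22 is ≥ 1, the union bound is uninformative here; it does NOT by itself certify existence.

38·p = 23/22 ≈ 1.0454545; existence NOT certified by the union bound.


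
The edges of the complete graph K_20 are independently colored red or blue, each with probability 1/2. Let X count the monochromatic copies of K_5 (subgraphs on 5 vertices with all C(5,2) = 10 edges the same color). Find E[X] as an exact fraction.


Let X = Σ_S X_S over the C(20, 5) = 15504 subsets S of size 5, where X_S = 1 if the K_5 on S is monochromatic.
For a fixed S, the K_5 on S has C(5, 2) = 10 edges. P[all 10 edges red] = (1/2)^10, and likewise for blue, so P[monochromatic] = 2·(1/2)^10 = 2^{1 − 10} = 1/512.
By linearity: E[X] = C(20, 5) · 2^{1 − 10} = 15504 · 1/512 = 969/32.
Numerically: E[X] ≈ 30.28125.

E[X] = C(20,5)·2^(1−C(5,2)) = 969/32 ≈ 30.28125.


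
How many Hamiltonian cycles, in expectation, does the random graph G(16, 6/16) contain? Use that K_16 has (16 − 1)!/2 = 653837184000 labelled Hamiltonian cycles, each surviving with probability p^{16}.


K_16 has (16 − 1)!/2 = 653837184000 labelled Hamiltonian cycles.
For each such Hamiltonian cycle H, let X_H = 1 if all 16 edges of H are present in G. Then P[X_H = 1] = p^{16} = (3/8)^{16} = 43046721/281474976710656.
By linearity of expectation: E[X] = Σ_H E[X_H] = 653837184000 · p^{16} = 653837184000 · 43046721/281474976710656 = 27485885585032875/274877906944.
Numerically: E[X] ≈ 1e+05.

E[X] = 653837184000 · (3/8)^{16} = 27485885585032875/274877906944 ≈ 1e+05.


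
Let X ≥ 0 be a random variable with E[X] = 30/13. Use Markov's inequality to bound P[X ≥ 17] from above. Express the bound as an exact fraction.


μ = E[X] = 30/13, a = 17.
Markov: P[X ≥ 17] ≤ μ/a = (30/13)/17 = 30/221.
Numerically: ≈ 0.13575.
(Since a = 17 > μ = 2.30769, the bound 30/221 is < 1 and informative.)

P[X ≥ 17] ≤ 30/221 ≈ 0.13575.


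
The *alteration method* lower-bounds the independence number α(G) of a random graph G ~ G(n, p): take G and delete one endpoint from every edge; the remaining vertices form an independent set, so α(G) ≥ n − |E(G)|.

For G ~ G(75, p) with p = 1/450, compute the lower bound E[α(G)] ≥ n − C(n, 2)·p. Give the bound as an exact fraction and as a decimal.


E[|E(G)|] = C(75, 2)·p = 2775 · (1/450) = 37/6.
E[α(G)] ≥ n − E[|E(G)|] = 75 − 37/6 = 413/6.
Numerically: ≈ 68.83333.
(This is only a lower bound; the true E[α(G)] may be larger.)

E[α(G)] ≥ 413/6 ≈ 68.83333.


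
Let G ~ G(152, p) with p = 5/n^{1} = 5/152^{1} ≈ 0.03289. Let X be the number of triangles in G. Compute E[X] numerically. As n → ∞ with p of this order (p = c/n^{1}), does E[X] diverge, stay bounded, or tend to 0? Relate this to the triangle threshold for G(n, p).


Number of potential triangles: C(152, 3) = 573800.
Each occurs with probability p³ ≈ (0.03289)³ ≈ 3.559420e-05.
By linearity: E[X] = C(152, 3)·p³ ≈ 573800 · 3.559420e-05 ≈ 20.4240.
Here α = 1, so p = 5/n is exactly at the triangle threshold p ~ 1/n. Asymptotically E[X] → c³/6 = 5³/6 = 125/6 ≈ 20.8333, a bounded constant. In this regime the triangle count is asymptotically Poisson(c³/6).

E[X] ≈ 20.4240; in regime p = Θ(1/n^{1}) E[X] stays bounded (at the triangle threshold p ~ 1/n).


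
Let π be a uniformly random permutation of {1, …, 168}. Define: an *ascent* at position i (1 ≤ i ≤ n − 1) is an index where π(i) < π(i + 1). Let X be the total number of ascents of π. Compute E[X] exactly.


Write X = Σ X_I over i = 1, …, 167, with X_I the indicator of one ascent.
There are 167 indicators.
For each fixed i, the pair (π(i), π(i+1)) is a uniformly random ordered pair of distinct values from {1, …, 168}; by symmetry P[π(i) < π(i+1)] = 1/2.
By linearity: E[X] = 167 · (1/2) = (168 − 1) · (1/2) = 167/2 ≈ 83.500.

E[X] = 167/2 = 83.500.


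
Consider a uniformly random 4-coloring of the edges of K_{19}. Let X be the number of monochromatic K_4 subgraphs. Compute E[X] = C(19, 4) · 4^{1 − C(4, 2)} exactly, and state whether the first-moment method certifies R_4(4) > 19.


E[X] = C(19, 4) · 4^{1 − 6} = 3876 · 4^{−5} = 3876/1024.
As a reduced fraction: E[X] = 969/256 ≈ 3.785.
Is E[X] < 1? NO.
Since E[X] ≥ 1, the first-moment bound is inconclusive at n = 19; it does NOT by itself certify R_4(4) > 19.

E[X] = 969/256 ≈ 3.785; E[X] ≥ 1; first-moment method inconclusive here.


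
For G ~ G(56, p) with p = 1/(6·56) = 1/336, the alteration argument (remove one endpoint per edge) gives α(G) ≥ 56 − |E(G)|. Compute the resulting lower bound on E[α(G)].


E[|E(G)|] = C(56, 2)·p = 1540 · (1/336) = 55/12.
E[α(G)] ≥ n − E[|E(G)|] = 56 − 55/12 = 617/12.
Numerically: ≈ 51.4167.
(This is only a lower bound; the true E[α(G)] may be larger.)

E[α(G)] ≥ 617/12 ≈ 51.4167.


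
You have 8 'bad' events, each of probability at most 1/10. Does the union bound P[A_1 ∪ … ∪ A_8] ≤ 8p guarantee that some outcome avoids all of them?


Union bound: P[∪_{i=1}^{8} A_i] ≤ Σ_i P[A_i] ≤ 8·p = 8·(1/10) = 4/5.
Numerically: 4/5 ≈ 0.8000000.
Is 4/5 < 1? YES.
Since P[∪ A_i] ≤ 4/5 < 1, the complement has P[∩ A_i^c] ≥ 1 − 4/5 = 1/5 > 0, so some outcome avoids every A_i.

8·p = 4/5 ≈ 0.8000000; existence CERTIFIED by the union bound.


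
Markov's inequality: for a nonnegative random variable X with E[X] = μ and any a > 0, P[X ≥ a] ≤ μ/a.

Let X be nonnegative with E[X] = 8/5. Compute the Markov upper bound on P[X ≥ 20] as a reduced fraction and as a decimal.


μ = E[X] = 8/5, a = 20.
Markov: P[X ≥ 20] ≤ μ/a = (8/5)/20 = 2/25.
Numerically: ≈ 0.080.
(Since a = 20 > μ = 1.600, the bound 2/25 is < 1 and informative.)

P[X ≥ 20] ≤ 2/25 ≈ 0.080.


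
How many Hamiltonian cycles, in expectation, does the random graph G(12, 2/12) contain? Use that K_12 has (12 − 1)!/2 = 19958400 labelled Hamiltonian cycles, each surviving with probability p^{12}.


K_12 has (12 − 1)!/2 = 19958400 labelled Hamiltonian cycles.
For each such Hamiltonian cycle H, let X_H = 1 if all 12 edges of H are present in G. Then P[X_H = 1] = p^{12} = (1/6)^{12} = 1/2176782336.
By linearity of expectation: E[X] = Σ_H E[X_H] = 19958400 · p^{12} = 19958400 · 1/2176782336 = 1925/209952.
Numerically: E[X] ≈ 0.0091688.

E[X] = 19958400 · (1/6)^{12} = 1925/209952 ≈ 0.0091688.


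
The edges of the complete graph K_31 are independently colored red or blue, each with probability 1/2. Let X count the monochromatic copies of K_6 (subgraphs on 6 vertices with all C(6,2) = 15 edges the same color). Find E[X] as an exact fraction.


Let X = Σ_S X_S over the C(31, 6) = 736281 subsets S of size 6, where X_S = 1 if the K_6 on S is monochromatic.
For a fixed S, the K_6 on S has C(6, 2) = 15 edges. P[all 15 edges red] = (1/2)^15, and likewise for blue, so P[monochromatic] = 2·(1/2)^15 = 2^{1 − 15} = 1/16384.
By linearity of expectation: E[X] = C(31, 6) · 2^{1 − 15} = 736281 · 1/16384 = 736281/16384.
Numerically: E[X] ≈ 44.939026.

E[X] = C(31,6)·2^(1−C(6,2)) = 736281/16384 ≈ 44.939026.


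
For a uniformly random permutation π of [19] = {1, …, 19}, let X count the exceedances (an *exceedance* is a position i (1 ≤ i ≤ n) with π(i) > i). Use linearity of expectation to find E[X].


Write X = Σ_{i=1}^{19} X_i, where X_i = 1_{π(i) > i}.
For each fixed i, π(i) is uniform over {1, …, 19} (marginal of a uniform permutation), so P[π(i) > i] = (n − i)/n. Summing: Σ_{i=1}^{19} (n − i)/n = (0 + 1 + … + 18)/19 = 19(19 − 1)/(2·19) = (19 − 1)/2.
Hence E[X] = Σ_{i=1}^{19} (19 − i)/19 = 9 ≈ 9.000.

E[X] = 9 = 9.000.


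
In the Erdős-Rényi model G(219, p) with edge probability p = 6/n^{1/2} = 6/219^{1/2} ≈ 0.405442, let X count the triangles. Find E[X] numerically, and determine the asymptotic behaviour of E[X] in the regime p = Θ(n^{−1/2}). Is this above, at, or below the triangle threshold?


Number of potential triangles: C(219, 3) = 1726669.
Each occurs with probability p³ ≈ (0.405442)³ ≈ 6.66480702e-02.
By linearity: E[X] = C(219, 3)·p³ ≈ 1726669 · 6.66480702e-02 ≈ 115079.156721.
Since α = 1/2 < 1, p = c/n^{1/2} ≫ 1/n is above the triangle threshold p ~ 1/n. Asymptotically E[X] ~ (c³/6)·n^{3(1−α)} = (6³/6)·n^{1.5} → ∞; triangles are abundant w.h.p.

E[X] ≈ 115079.156721; in regime p = Θ(1/n^{1/2}) E[X] diverges (above the triangle threshold p ~ 1/n).


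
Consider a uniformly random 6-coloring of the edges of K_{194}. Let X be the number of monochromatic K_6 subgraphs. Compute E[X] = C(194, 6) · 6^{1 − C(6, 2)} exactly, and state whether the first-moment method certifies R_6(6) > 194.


E[X] = C(194, 6) · 6^{1 − 15} = 68482017072 · 6^{−14} = 68482017072/78364164096.
As a reduced fraction: E[X] = 475569563/544195584 ≈ 0.873895.
Is E[X] < 1? YES.
Since E[X] < 1, there exists a 6-coloring of K_{194} with no monochromatic K_6; hence R_6(6) > 194.

E[X] = 475569563/544195584 ≈ 0.873895; E[X] < 1, so R_6(6) > 194.


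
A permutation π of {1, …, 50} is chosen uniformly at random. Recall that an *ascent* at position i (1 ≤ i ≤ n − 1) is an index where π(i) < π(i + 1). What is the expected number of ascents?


Write X = Σ X_I over i = 1, …, 49, with X_I the indicator of one ascent.
There are 49 indicators.
For each fixed i, the pair (π(i), π(i+1)) is a uniformly random ordered pair of distinct values from {1, …, 50}; by symmetry P[π(i) < π(i+1)] = 1/2.
By linearity: E[X] = 49 · (1/2) = (50 − 1) · (1/2) = 49/2 ≈ 24.50000.

E[X] = 49/2 = 24.50000.


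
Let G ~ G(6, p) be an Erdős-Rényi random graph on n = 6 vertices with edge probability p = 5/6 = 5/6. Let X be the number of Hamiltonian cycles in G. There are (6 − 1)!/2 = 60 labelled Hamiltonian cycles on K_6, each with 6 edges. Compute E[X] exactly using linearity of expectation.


K_6 has (6 − 1)!/2 = 60 labelled Hamiltonian cycles.
For each such Hamiltonian cycle H, let X_H = 1 if all 6 edges of H are present in G. Then P[X_H = 1] = p^{6} = (5/6)^{6} = 15625/46656.
By linearity of expectation: E[X] = Σ_H E[X_H] = 60 · p^{6} = 60 · 15625/46656 = 78125/3888.
Numerically: E[X] ≈ 20.094.

E[X] = 60 · (5/6)^{6} = 78125/3888 ≈ 20.094.


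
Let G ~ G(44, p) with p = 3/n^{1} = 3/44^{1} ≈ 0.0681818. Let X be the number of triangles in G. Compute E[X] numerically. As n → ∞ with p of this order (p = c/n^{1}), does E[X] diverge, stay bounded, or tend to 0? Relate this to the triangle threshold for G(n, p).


Number of potential triangles: C(44, 3) = 13244.
Each occurs with probability p³ ≈ (0.0681818)³ ≈ 3.16960932e-04.
By linearity: E[X] = C(44, 3)·p³ ≈ 13244 · 3.16960932e-04 ≈ 4.197831.
Here α = 1, so p = 3/n is exactly at the triangle threshold p ~ 1/n. Asymptotically E[X] → c³/6 = 3³/6 = 9/2 ≈ 4.500000, a bounded constant. In this regime the triangle count is asymptotically Poisson(c³/6).

E[X] ≈ 4.197831; in regime p = Θ(1/n^{1}) E[X] stays bounded (at the triangle threshold p ~ 1/n).


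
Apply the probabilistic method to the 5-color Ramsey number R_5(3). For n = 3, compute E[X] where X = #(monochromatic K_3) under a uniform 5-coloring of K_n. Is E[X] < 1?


E[X] = C(3, 3) · 5^{1 − 3} = 1 · 5^{−2} = 1/25.
As a reduced fraction: E[X] = 1/25 ≈ 0.0400000.
Is E[X] < 1? YES.
Since E[X] < 1, there exists a 5-coloring of K_{3} with no monochromatic K_3; hence R_5(3) > 3.

E[X] = 1/25 ≈ 0.0400000; E[X] < 1, so R_5(3) > 3.


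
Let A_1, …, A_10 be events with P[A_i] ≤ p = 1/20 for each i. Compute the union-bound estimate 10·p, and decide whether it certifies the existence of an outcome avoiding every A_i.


Union bound: P[∪_{i=1}^{10} A_i] ≤ Σ_i P[A_i] ≤ 10·p = 10·(1/20) = 1/2.
Numerically: 1/2 ≈ 0.500000.
Is 1/2 < 1? YES.
Since P[∪ A_i] ≤ 1/2 < 1, the complement has P[∩ A_i^c] ≥ 1 − 1/2 = 1/2 > 0, so some outcome avoids every A_i.

10·p = 1/2 ≈ 0.500000; existence CERTIFIED by the union bound.


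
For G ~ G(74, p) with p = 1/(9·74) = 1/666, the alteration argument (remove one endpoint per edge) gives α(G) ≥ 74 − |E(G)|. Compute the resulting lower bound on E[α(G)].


E[|E(G)|] = C(74, 2)·p = 2701 · (1/666) = 73/18.
E[α(G)] ≥ n − E[|E(G)|] = 74 − 73/18 = 1259/18.
Numerically: ≈ 69.9444.
(This is only a lower bound; the true E[α(G)] may be larger.)

E[α(G)] ≥ 1259/18 ≈ 69.9444.


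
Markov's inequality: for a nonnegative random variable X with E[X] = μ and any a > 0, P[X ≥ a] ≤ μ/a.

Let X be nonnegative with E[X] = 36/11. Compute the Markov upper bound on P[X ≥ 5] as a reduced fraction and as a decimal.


μ = E[X] = 36/11, a = 5.
Markov: P[X ≥ 5] ≤ μ/a = (36/11)/5 = 36/55.
Numerically: ≈ 0.655.
(Since a = 5 > μ = 3.273, the bound 36/55 is < 1 and informative.)

P[X ≥ 5] ≤ 36/55 ≈ 0.655.


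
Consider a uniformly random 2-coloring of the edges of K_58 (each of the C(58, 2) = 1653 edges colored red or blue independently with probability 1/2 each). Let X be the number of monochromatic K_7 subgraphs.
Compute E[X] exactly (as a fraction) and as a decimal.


Let X = Σ_S X_S over the C(58, 7) = 300674088 subsets S of size 7, where X_S = 1 if the K_7 on S is monochromatic.
For a fixed S, the K_7 on S has C(7, 2) = 21 edges. P[all 21 edges red] = (1/2)^21, and likewise for blue, so P[monochromatic] = 2·(1/2)^21 = 2^{1 − 21} = 1/1048576.
Summing: E[X] = C(58, 7) · 2^{1 − 21} = 300674088 · 1/1048576 = 37584261/131072.
Numerically: E[X] ≈ 286.7452.

E[X] = C(58,7)·2^(1−C(7,2)) = 37584261/131072 ≈ 286.7452.


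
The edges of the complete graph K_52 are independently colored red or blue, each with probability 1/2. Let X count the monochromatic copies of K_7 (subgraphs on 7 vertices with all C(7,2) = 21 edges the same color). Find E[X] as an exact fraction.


Let X = Σ_S X_S over the C(52, 7) = 133784560 subsets S of size 7, where X_S = 1 if the K_7 on S is monochromatic.
For a fixed S, the K_7 on S has C(7, 2) = 21 edges. P[all 21 edges red] = (1/2)^21, and likewise for blue, so P[monochromatic] = 2·(1/2)^21 = 2^{1 − 21} = 1/1048576.
By linearity: E[X] = C(52, 7) · 2^{1 − 21} = 133784560 · 1/1048576 = 8361535/65536.
Numerically: E[X] ≈ 127.5869.

E[X] = C(52,7)·2^(1−C(7,2)) = 8361535/65536 ≈ 127.5869.


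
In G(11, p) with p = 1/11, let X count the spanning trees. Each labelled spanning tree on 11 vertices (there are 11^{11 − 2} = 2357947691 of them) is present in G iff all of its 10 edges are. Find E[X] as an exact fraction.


K_11 has 11^{11 − 2} = 2357947691 labelled spanning trees.
For each such spanning tree H, let X_H = 1 if all 10 edges of H are present in G. Then P[X_H = 1] = p^{10} = (1/11)^{10} = 1/25937424601.
Summing the indicators: E[X] = Σ_H E[X_H] = 2357947691 · p^{10} = 2357947691 · 1/25937424601 = 1/11.
Numerically: E[X] ≈ 0.0909091.

E[X] = 2357947691 · (1/11)^{10} = 1/11 ≈ 0.0909091.


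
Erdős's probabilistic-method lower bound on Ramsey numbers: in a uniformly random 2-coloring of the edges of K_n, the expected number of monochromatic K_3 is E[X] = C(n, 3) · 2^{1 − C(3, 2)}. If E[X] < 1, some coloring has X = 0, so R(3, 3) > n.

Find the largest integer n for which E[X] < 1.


We need C(n, 3) · 2^{1 − 3} < 1, i.e. C(n, 3) < 2^{3 − 1} = 4.
Check values of n near the boundary:
  n = 3: C(3, 3) = 1; 1 < 4? YES
  n = 4: C(4, 3) = 4; 4 < 4? NO
The largest n with C(n, 3) < 4 is n = 3 (where E[X] = 1/4 ≈ 0.250). Hence R(3, 3) > 3, i.e. R(3, 3) ≥ 4.

Largest n = 3; hence R(3, 3) > 3.


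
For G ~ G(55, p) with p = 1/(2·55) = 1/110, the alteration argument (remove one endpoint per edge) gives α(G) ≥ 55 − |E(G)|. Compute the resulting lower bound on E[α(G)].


E[|E(G)|] = C(55, 2)·p = 1485 · (1/110) = 27/2.
E[α(G)] ≥ n − E[|E(G)|] = 55 − 27/2 = 83/2.
Numerically: ≈ 41.50000.
(This is only a lower bound; the true E[α(G)] may be larger.)

E[α(G)] ≥ 83/2 ≈ 41.50000.


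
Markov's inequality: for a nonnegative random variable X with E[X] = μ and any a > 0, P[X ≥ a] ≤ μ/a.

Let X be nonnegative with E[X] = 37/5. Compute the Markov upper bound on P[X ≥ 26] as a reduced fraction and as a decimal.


μ = E[X] = 37/5, a = 26.
Markov: P[X ≥ 26] ≤ μ/a = (37/5)/26 = 37/130.
Numerically: ≈ 0.28462.
(Since a = 26 > μ = 7.40000, the bound 37/130 is < 1 and informative.)

P[X ≥ 26] ≤ 37/130 ≈ 0.28462.


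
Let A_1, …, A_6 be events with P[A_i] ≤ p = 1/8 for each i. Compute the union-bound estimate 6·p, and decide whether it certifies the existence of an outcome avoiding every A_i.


Union bound: P[∪_{i=1}^{6} A_i] ≤ Σ_i P[A_i] ≤ 6·p = 6·(1/8) = 3/4.
Numerically: 3/4 ≈ 0.75000.
Is 3/4 < 1? YES.
Since P[∪ A_i] ≤ 3/4 < 1, the complement has P[∩ A_i^c] ≥ 1 − 3/4 = 1/4 > 0, so some outcome avoids every A_i.

6·p = 3/4 ≈ 0.75000; existence CERTIFIED by the union bound.


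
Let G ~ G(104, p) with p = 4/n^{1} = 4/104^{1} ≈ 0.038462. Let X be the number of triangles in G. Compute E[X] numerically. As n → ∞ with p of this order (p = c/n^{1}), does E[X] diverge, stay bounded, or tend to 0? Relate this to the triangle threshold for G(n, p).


Number of potential triangles: C(104, 3) = 182104.
Each occurs with probability p³ ≈ (0.038462)³ ≈ 5.6895767e-05.
By linearity: E[X] = C(104, 3)·p³ ≈ 182104 · 5.6895767e-05 ≈ 10.36095.
Here α = 1, so p = 4/n is exactly at the triangle threshold p ~ 1/n. Asymptotically E[X] → c³/6 = 4³/6 = 32/3 ≈ 10.66667, a bounded constant. In this regime the triangle count is asymptotically Poisson(c³/6).

E[X] ≈ 10.36095; in regime p = Θ(1/n^{1}) E[X] stays bounded (at the triangle threshold p ~ 1/n).


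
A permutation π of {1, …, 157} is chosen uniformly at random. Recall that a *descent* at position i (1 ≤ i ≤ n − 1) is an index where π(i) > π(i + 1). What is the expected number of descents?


Write X = Σ X_I over i = 1, …, 156, with X_I the indicator of one descent.
There are 156 indicators.
For each fixed i, the pair (π(i), π(i+1)) is a uniformly random ordered pair of distinct values from {1, …, 157}; by symmetry P[π(i) > π(i+1)] = 1/2.
By linearity: E[X] = 156 · (1/2) = (157 − 1) · (1/2) = 78 ≈ 78.0000.

E[X] = 78 = 78.0000.


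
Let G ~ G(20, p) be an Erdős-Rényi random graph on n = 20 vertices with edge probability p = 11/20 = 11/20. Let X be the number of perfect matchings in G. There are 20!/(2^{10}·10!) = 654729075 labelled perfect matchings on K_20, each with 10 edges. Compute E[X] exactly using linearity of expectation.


K_20 has 20!/(2^{10}·10!) = 654729075 labelled perfect matchings.
For each such perfect matching H, let X_H = 1 if all 10 edges of H are present in G. Then P[X_H = 1] = p^{10} = (11/20)^{10} = 25937424601/10240000000000.
By linearity of expectation: E[X] = Σ_H E[X_H] = 654729075 · p^{10} = 654729075 · 25937424601/10240000000000 = 679279440675798963/409600000000.
Numerically: E[X] ≈ 1.66e+06.

E[X] = 654729075 · (11/20)^{10} = 679279440675798963/409600000000 ≈ 1.66e+06.


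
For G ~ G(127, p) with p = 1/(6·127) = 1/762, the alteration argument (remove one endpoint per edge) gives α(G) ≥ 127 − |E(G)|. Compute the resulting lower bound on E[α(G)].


E[|E(G)|] = C(127, 2)·p = 8001 · (1/762) = 21/2.
E[α(G)] ≥ n − E[|E(G)|] = 127 − 21/2 = 233/2.
Numerically: ≈ 116.500.
(This is only a lower bound; the true E[α(G)] may be larger.)

E[α(G)] ≥ 233/2 ≈ 116.500.


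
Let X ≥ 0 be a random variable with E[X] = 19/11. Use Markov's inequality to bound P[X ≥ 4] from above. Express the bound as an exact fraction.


μ = E[X] = 19/11, a = 4.
Markov: P[X ≥ 4] ≤ μ/a = (19/11)/4 = 19/44.
Numerically: ≈ 0.431818.
(Since a = 4 > μ = 1.727273, the bound 19/44 is < 1 and informative.)

P[X ≥ 4] ≤ 19/44 ≈ 0.431818.


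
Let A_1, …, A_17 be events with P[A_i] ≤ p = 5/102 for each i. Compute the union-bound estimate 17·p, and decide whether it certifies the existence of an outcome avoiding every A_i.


Union bound: P[∪_{i=1}^{17} A_i] ≤ Σ_i P[A_i] ≤ 17·p = 17·(5/102) = 5/6.
Numerically: 5/6 ≈ 0.833.
Is 5/6 < 1? YES.
Since P[∪ A_i] ≤ 5/6 < 1, the complement has P[∩ A_i^c] ≥ 1 − 5/6 = 1/6 > 0, so some outcome avoids every A_i.

17·p = 5/6 ≈ 0.833; existence CERTIFIED by the union bound.


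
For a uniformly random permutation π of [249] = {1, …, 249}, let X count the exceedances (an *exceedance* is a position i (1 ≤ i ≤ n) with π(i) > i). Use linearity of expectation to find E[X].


Write X = Σ_{i=1}^{249} X_i, where X_i = 1_{π(i) > i}.
For each fixed i, π(i) is uniform over {1, …, 249} (marginal of a uniform permutation), so P[π(i) > i] = (n − i)/n. Summing: Σ_{i=1}^{249} (n − i)/n = (0 + 1 + … + 248)/249 = 249(249 − 1)/(2·249) = (249 − 1)/2.
Hence E[X] = Σ_{i=1}^{249} (249 − i)/249 = 124 ≈ 124.00000.

E[X] = 124 = 124.00000.


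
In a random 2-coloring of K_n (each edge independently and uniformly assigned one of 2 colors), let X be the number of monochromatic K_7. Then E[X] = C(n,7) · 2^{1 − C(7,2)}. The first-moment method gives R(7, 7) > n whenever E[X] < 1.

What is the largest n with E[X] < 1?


We need C(n, 7) · 2^{1 − 21} < 1, i.e. C(n, 7) < 2^{21 − 1} = 1048576.
Check values of n near the boundary:
  n = 24: C(24, 7) = 346104; 346104 < 1048576? YES
  n = 25: C(25, 7) = 480700; 480700 < 1048576? YES
  n = 26: C(26, 7) = 657800; 657800 < 1048576? YES
  n = 27: C(27, 7) = 888030; 888030 < 1048576? YES
  n = 28: C(28, 7) = 1184040; 1184040 < 1048576? NO
The largest n with C(n, 7) < 1048576 is n = 27 (where E[X] = 444015/524288 ≈ 0.84689). Hence R(7, 7) > 27, i.e. R(7, 7) ≥ 28.

Largest n = 27; hence R(7, 7) > 27.


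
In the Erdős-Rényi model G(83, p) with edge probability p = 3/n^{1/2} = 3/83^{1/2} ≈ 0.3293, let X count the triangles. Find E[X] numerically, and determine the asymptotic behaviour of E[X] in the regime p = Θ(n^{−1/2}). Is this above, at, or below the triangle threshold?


Number of potential triangles: C(83, 3) = 91881.
Each occurs with probability p³ ≈ (0.3293)³ ≈ 3.570645e-02.
By linearity: E[X] = C(83, 3)·p³ ≈ 91881 · 3.570645e-02 ≈ 3280.7440.
Since α = 1/2 < 1, p = c/n^{1/2} ≫ 1/n is above the triangle threshold p ~ 1/n. Asymptotically E[X] ~ (c³/6)·n^{3(1−α)} = (3³/6)·n^{1.5} → ∞; triangles are abundant w.h.p.

E[X] ≈ 3280.7440; in regime p = Θ(1/n^{1/2}) E[X] diverges (above the triangle threshold p ~ 1/n).


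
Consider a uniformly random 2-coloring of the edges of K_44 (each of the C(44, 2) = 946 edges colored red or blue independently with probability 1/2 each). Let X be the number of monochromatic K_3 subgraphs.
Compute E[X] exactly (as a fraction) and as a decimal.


Let X = Σ_S X_S over the C(44, 3) = 13244 subsets S of size 3, where X_S = 1 if the K_3 on S is monochromatic.
For a fixed S, the K_3 on S has C(3, 2) = 3 edges. P[all 3 edges red] = (1/2)^3, and likewise for blue, so P[monochromatic] = 2·(1/2)^3 = 2^{1 − 3} = 1/4.
Summing: E[X] = C(44, 3) · 2^{1 − 3} = 13244 · 1/4 = 3311.
Numerically: E[X] ≈ 3311.000000.

E[X] = C(44,3)·2^(1−C(3,2)) = 3311 ≈ 3311.000000.


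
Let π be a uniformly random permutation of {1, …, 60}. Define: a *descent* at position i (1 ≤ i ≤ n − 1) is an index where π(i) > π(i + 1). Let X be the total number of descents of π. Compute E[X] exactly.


Write X = Σ X_I over i = 1, …, 59, with X_I the indicator of one descent.
There are 59 indicators.
For each fixed i, the pair (π(i), π(i+1)) is a uniformly random ordered pair of distinct values from {1, …, 60}; by symmetry P[π(i) > π(i+1)] = 1/2.
By linearity: E[X] = 59 · (1/2) = (60 − 1) · (1/2) = 59/2 ≈ 29.500000.

E[X] = 59/2 = 29.500000.


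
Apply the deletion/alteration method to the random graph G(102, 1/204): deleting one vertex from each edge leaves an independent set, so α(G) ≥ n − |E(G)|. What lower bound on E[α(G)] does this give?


E[|E(G)|] = C(102, 2)·p = 5151 · (1/204) = 101/4.
E[α(G)] ≥ n − E[|E(G)|] = 102 − 101/4 = 307/4.
Numerically: ≈ 76.750000.
(This is only a lower bound; the true E[α(G)] may be larger.)

E[α(G)] ≥ 307/4 ≈ 76.750000.


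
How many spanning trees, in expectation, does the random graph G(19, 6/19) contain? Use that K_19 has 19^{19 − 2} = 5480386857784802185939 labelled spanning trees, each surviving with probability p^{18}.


K_19 has 19^{19 − 2} = 5480386857784802185939 labelled spanning trees.
For each such spanning tree H, let X_H = 1 if all 18 edges of H are present in G. Then P[X_H = 1] = p^{18} = (6/19)^{18} = 101559956668416/104127350297911241532841.
Summing the indicators: E[X] = Σ_H E[X_H] = 5480386857784802185939 · p^{18} = 5480386857784802185939 · 101559956668416/104127350297911241532841 = 101559956668416/19.
Numerically: E[X] ≈ 5.3453e+12.

E[X] = 5480386857784802185939 · (6/19)^{18} = 101559956668416/19 ≈ 5.3453e+12.


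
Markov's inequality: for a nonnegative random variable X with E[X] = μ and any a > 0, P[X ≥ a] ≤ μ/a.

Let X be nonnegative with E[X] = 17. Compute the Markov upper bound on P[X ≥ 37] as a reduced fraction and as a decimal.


μ = E[X] = 17, a = 37.
Markov: P[X ≥ 37] ≤ μ/a = (17)/37 = 17/37.
Numerically: ≈ 0.459459.
(Since a = 37 > μ = 17.000000, the bound 17/37 is < 1 and informative.)

P[X ≥ 37] ≤ 17/37 ≈ 0.459459.


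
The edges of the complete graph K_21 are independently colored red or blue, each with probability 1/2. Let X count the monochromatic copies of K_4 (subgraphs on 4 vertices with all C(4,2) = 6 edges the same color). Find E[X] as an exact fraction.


Let X = Σ_S X_S over the C(21, 4) = 5985 subsets S of size 4, where X_S = 1 if the K_4 on S is monochromatic.
For a fixed S, the K_4 on S has C(4, 2) = 6 edges. P[all 6 edges red] = (1/2)^6, and likewise for blue, so P[monochromatic] = 2·(1/2)^6 = 2^{1 − 6} = 1/32.
By linearity: E[X] = C(21, 4) · 2^{1 − 6} = 5985 · 1/32 = 5985/32.
Numerically: E[X] ≈ 187.031.

E[X] = C(21,4)·2^(1−C(4,2)) = 5985/32 ≈ 187.031.


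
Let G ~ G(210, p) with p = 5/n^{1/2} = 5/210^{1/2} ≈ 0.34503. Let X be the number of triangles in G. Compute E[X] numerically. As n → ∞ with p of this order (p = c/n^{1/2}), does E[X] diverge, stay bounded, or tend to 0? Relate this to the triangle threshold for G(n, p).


Number of potential triangles: C(210, 3) = 1521520.
Each occurs with probability p³ ≈ (0.34503)³ ≈ 4.1075331e-02.
By linearity: E[X] = C(210, 3)·p³ ≈ 1521520 · 4.1075331e-02 ≈ 62496.93749.
Since α = 1/2 < 1, p = c/n^{1/2} ≫ 1/n is above the triangle threshold p ~ 1/n. Asymptotically E[X] ~ (c³/6)·n^{3(1−α)} = (5³/6)·n^{1.5} → ∞; triangles are abundant w.h.p.

E[X] ≈ 62496.93749; in regime p = Θ(1/n^{1/2}) E[X] diverges (above the triangle threshold p ~ 1/n).


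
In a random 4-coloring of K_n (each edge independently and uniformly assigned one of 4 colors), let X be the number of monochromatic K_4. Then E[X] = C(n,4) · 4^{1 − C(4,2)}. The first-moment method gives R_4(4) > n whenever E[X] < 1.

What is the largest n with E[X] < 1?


We need C(n, 4) · 4^{1 − 6} < 1, i.e. C(n, 4) < 4^{6 − 1} = 1024.
Check values of n near the boundary:
  n = 12: C(12, 4) = 495; 495 < 1024? YES
  n = 13: C(13, 4) = 715; 715 < 1024? YES
  n = 14: C(14, 4) = 1001; 1001 < 1024? YES
  n = 15: C(15, 4) = 1365; 1365 < 1024? NO
The largest n with C(n, 4) < 1024 is n = 14 (where E[X] = 1001/1024 ≈ 0.978). Hence R_4(4) > 14, i.e. R_4(4) ≥ 15.

Largest n = 14; hence R_4(4) > 14.


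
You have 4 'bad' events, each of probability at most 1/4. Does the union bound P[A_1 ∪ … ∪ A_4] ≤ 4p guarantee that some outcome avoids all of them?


Union bound: P[∪_{i=1}^{4} A_i] ≤ Σ_i P[A_i] ≤ 4·p = 4·(1/4) = 1.
Numerically: 1 ≈ 1.0000.
Is 1 < 1? NO.
Since the bound 1 is ≥ 1, the union bound is uninformative here; it does NOT by itself certify existence.

4·p = 1 ≈ 1.0000; existence NOT certified by the union bound.


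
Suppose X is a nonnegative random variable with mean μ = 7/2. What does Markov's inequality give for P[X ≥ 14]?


μ = E[X] = 7/2, a = 14.
Markov: P[X ≥ 14] ≤ μ/a = (7/2)/14 = 1/4.
Numerically: ≈ 0.250000.
(Since a = 14 > μ = 3.500000, the bound 1/4 is < 1 and informative.)

P[X ≥ 14] ≤ 1/4 ≈ 0.250000.


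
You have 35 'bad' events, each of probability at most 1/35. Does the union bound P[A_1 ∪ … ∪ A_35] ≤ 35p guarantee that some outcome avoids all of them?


Union bound: P[∪_{i=1}^{35} A_i] ≤ Σ_i P[A_i] ≤ 35·p = 35·(1/35) = 1.
Numerically: 1 ≈ 1.000.
Is 1 < 1? NO.
Since the bound 1 is ≥ 1, the union bound is uninformative here; it does NOT by itself certify existence.

35·p = 1 ≈ 1.000; existence NOT certified by the union bound.


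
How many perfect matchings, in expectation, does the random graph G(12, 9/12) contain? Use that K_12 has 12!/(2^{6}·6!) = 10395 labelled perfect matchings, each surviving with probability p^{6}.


K_12 has 12!/(2^{6}·6!) = 10395 labelled perfect matchings.
For each such perfect matching H, let X_H = 1 if all 6 edges of H are present in G. Then P[X_H = 1] = p^{6} = (3/4)^{6} = 729/4096.
Summing the indicators: E[X] = Σ_H E[X_H] = 10395 · p^{6} = 10395 · 729/4096 = 7577955/4096.
Numerically: E[X] ≈ 1850.

E[X] = 10395 · (3/4)^{6} = 7577955/4096 ≈ 1850.


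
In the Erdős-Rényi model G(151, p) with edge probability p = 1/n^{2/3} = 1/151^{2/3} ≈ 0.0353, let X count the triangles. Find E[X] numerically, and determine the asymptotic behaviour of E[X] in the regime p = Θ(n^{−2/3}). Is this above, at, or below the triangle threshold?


Number of potential triangles: C(151, 3) = 562475.
Each occurs with probability p³ ≈ (0.0353)³ ≈ 4.38577e-05.
By linearity: E[X] = C(151, 3)·p³ ≈ 562475 · 4.38577e-05 ≈ 24.669.
Since α = 2/3 < 1, p = c/n^{2/3} ≫ 1/n is above the triangle threshold p ~ 1/n. Asymptotically E[X] ~ (c³/6)·n^{3(1−α)} = (1³/6)·n^{1} → ∞; triangles are abundant w.h.p.

E[X] ≈ 24.669; in regime p = Θ(1/n^{2/3}) E[X] diverges (above the triangle threshold p ~ 1/n).
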